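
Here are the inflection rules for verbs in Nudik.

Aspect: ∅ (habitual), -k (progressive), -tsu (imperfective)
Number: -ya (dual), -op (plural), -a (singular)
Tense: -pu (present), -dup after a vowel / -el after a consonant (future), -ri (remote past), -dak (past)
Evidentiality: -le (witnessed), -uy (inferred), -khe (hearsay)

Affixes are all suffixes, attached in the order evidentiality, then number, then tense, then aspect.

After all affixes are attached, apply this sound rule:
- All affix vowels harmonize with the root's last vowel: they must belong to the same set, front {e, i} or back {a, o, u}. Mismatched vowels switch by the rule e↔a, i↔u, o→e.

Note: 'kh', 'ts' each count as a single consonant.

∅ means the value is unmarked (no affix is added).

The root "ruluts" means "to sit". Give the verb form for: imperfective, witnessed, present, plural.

Attach evidentiality witnessed -le → rulutsle.
Attach number plural -op → rulutsleop.
Attach tense present -pu → rulutsleoppu.
Attach aspect imperfective -tsu → rulutsleopputsu.
Apply vowel harmony: rulutsleopputsu → rulutslaopputsu.

rulutslaopputsu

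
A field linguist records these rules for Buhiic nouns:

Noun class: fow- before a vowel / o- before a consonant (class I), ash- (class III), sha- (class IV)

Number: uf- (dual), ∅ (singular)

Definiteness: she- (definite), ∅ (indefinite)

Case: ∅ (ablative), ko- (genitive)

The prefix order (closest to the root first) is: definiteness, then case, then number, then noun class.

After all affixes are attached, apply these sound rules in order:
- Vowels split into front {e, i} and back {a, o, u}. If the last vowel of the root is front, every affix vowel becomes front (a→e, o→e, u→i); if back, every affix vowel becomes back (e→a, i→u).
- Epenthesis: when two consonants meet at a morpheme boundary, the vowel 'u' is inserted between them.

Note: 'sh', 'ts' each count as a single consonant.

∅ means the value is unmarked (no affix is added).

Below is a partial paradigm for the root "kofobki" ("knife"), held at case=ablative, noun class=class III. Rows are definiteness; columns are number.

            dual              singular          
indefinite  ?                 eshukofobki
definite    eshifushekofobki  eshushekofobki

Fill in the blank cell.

definiteness = indefinite: zero marking, form stays kofobki.
case = ablative: zero marking, form stays kofobki.
Attach number dual uf- → ufkofobki.
Attach noun class class III ash- → ashufkofobki.
Apply vowel harmony: ashufkofobki → eshifkofobki.
Apply epenthesis: eshifkofobki → eshifukofobki.

eshifukofobki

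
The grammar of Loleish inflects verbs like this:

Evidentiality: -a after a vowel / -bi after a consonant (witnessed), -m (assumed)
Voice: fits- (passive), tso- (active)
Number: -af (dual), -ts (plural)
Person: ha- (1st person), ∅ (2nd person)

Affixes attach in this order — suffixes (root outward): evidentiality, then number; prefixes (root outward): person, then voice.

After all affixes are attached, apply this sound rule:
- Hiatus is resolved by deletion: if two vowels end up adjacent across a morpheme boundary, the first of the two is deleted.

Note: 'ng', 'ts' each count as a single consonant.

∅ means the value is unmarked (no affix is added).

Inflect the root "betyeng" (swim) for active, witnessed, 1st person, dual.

Attach person 1st person ha- → habetyeng.
Attach evidentiality witnessed -bi (after consonant 'ng') → habetyengbi.
Attach voice active tso- → tsohabetyengbi.
Attach number dual -af → tsohabetyengbiaf.
Apply vowel deletion: tsohabetyengbiaf → tsohabetyengbaf.

tsohabetyengbaf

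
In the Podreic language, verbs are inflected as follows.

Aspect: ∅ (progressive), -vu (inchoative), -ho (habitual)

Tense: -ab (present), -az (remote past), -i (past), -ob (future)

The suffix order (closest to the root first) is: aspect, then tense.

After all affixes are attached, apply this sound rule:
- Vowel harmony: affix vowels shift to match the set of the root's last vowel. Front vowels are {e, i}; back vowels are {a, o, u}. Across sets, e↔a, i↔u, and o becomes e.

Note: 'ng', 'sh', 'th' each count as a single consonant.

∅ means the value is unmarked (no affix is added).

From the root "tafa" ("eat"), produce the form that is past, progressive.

aspect = progressive: zero marking, form stays tafa.
Attach tense past -i → tafai.
Apply vowel harmony: tafai → tafau.

tafau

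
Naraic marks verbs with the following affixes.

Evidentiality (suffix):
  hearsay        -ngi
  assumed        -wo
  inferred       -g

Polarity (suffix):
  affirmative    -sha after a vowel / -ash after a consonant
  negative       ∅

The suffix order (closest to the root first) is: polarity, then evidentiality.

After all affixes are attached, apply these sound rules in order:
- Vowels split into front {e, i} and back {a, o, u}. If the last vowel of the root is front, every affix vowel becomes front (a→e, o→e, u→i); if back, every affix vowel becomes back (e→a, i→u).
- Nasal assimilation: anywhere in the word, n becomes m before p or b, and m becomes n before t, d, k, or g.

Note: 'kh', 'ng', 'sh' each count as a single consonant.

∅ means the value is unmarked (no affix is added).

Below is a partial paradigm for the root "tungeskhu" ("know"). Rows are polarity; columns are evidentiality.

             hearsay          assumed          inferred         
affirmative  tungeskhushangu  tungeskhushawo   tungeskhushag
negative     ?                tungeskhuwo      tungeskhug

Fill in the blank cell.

tungeskhungu

polarity = negative: zero marking, form stays tungeskhu.
Attach evidentiality hearsay -ngi → tungeskhungi.
Apply vowel harmony: tungeskhungi → tungeskhungu.
Nasal assimilation: no change.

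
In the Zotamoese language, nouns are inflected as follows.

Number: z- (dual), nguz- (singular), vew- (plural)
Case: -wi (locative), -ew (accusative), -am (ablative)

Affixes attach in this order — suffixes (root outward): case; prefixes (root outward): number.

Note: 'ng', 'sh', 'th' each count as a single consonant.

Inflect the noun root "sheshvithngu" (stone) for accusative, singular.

Attach case accusative -ew → sheshvithnguew.
Attach number singular nguz- → nguzsheshvithnguew.

nguzsheshvithnguew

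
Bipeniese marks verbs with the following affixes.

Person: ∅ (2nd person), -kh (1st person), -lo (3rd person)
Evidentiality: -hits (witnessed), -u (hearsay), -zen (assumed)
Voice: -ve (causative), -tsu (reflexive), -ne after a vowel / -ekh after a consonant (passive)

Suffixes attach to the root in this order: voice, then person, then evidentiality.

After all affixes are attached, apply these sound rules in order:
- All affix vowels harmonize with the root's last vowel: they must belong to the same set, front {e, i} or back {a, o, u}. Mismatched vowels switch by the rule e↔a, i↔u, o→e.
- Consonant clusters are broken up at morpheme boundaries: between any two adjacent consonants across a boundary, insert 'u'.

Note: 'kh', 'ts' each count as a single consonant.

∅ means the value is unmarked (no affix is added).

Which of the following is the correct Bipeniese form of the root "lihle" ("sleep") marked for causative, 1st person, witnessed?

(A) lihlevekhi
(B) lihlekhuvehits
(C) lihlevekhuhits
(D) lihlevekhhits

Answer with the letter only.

C

Attach voice causative -ve → lihleve.
Attach person 1st person -kh → lihlevekh.
Attach evidentiality witnessed -hits → lihlevekhhits.
Vowel harmony: no change.
Apply epenthesis: lihlevekhhits → lihlevekhuhits.
So the correct form is lihlevekhuhits, option (C).
(D) lihlevekhhits is wrong: it fails to apply the sound rule(s).
(B) lihlekhuvehits is wrong: it has the affixes in the wrong order.
(A) lihlevekhi is wrong: it uses hearsay instead of witnessed for evidentiality.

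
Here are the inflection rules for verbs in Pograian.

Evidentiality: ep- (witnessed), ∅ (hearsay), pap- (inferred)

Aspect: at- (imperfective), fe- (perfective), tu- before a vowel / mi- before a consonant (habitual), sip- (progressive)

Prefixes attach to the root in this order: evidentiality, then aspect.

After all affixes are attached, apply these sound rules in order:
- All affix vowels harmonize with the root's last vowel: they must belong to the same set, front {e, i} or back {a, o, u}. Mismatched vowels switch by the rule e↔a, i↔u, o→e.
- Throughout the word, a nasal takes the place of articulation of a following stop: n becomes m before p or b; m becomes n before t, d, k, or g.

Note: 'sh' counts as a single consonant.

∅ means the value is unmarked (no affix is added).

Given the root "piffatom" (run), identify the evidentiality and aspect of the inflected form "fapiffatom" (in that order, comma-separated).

hearsay, perfective

Segment: fe-piffatom.
evidentiality: ∅ → hearsay.
aspect: fe- → perfective.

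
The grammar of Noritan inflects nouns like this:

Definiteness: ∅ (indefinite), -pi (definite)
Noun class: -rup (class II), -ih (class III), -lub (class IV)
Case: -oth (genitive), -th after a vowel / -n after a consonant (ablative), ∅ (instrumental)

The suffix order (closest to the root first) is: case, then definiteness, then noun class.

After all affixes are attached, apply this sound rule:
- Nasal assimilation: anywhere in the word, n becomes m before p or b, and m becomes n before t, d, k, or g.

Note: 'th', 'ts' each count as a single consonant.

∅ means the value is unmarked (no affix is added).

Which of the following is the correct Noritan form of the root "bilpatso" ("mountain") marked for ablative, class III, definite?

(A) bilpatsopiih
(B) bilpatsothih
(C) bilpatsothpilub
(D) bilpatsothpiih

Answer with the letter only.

D

Attach case ablative -th (after vowel 'o') → bilpatsoth.
Attach definiteness definite -pi → bilpatsothpi.
Attach noun class class III -ih → bilpatsothpiih.
Nasal assimilation: no change.
So the correct form is bilpatsothpiih, option (D).
(A) bilpatsopiih is wrong: it uses instrumental instead of ablative for case.
(C) bilpatsothpilub is wrong: it uses class IV instead of class III for noun class.
(B) bilpatsothih is wrong: it uses indefinite instead of definite for definiteness.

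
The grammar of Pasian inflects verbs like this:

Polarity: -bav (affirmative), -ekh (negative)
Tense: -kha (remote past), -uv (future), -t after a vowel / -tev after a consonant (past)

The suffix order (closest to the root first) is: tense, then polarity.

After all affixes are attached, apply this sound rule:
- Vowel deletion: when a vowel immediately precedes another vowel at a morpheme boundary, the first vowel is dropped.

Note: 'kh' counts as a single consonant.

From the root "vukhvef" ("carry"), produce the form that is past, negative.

Attach tense past -tev (after consonant 'f') → vukhveftev.
Attach polarity negative -ekh → vukhveftevekh.
Vowel deletion: no change.

vukhveftevekh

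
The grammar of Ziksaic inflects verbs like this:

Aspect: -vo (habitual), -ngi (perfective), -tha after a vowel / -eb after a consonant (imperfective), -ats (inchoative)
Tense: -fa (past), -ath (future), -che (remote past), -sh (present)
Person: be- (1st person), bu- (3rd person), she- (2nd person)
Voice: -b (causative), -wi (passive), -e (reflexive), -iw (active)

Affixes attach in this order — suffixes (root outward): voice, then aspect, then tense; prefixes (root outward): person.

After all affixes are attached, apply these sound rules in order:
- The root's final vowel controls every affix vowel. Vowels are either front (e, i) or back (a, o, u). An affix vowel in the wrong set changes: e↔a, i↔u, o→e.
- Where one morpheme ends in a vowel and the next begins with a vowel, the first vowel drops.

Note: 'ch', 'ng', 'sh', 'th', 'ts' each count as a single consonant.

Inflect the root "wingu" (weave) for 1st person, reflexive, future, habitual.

Attach voice reflexive -e → wingue.
Attach aspect habitual -vo → winguevo.
Attach person 1st person be- → bewinguevo.
Attach tense future -ath → bewinguevoath.
Apply vowel harmony: bewinguevoath → bawinguavoath.
Apply vowel deletion: bawinguavoath → bawingavath.

bawingavath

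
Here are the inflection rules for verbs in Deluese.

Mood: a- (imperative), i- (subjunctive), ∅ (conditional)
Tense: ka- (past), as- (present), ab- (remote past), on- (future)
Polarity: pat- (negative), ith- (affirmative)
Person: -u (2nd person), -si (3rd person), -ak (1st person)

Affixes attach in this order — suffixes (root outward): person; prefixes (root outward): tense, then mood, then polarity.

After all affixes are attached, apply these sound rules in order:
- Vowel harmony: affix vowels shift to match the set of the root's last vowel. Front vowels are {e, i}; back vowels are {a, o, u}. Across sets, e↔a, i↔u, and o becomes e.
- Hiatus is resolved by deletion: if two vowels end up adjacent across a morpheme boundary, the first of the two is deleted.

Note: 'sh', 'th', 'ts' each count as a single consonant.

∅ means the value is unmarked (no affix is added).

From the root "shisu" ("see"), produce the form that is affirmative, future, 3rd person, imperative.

Attach tense future on- → onshisu.
Attach mood imperative a- → aonshisu.
Attach person 3rd person -si → aonshisusi.
Attach polarity affirmative ith- → ithaonshisusi.
Apply vowel harmony: ithaonshisusi → uthaonshisusu.
Apply vowel deletion: uthaonshisusu → uthonshisusu.

uthonshisusu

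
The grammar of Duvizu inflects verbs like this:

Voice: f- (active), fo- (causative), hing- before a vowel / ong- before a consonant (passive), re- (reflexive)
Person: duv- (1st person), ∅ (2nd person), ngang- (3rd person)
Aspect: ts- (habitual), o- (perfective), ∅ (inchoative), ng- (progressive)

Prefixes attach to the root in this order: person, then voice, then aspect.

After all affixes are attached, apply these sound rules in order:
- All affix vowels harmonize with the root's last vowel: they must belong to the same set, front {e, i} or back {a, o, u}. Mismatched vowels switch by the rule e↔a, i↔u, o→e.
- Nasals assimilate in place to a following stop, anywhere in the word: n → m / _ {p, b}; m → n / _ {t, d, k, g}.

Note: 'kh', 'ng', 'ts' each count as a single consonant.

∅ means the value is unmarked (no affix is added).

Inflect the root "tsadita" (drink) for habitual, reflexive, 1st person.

Attach person 1st person duv- → duvtsadita.
Attach voice reflexive re- → reduvtsadita.
Attach aspect habitual ts- → tsreduvtsadita.
Apply vowel harmony: tsreduvtsadita → tsraduvtsadita.
Nasal assimilation: no change.

tsraduvtsadita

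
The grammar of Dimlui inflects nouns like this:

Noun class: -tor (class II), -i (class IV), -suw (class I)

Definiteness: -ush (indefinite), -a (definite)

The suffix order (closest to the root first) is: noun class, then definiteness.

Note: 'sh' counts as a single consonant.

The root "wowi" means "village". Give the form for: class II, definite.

Attach noun class class II -tor → wowitor.
Attach definiteness definite -a → wowitora.

wowitora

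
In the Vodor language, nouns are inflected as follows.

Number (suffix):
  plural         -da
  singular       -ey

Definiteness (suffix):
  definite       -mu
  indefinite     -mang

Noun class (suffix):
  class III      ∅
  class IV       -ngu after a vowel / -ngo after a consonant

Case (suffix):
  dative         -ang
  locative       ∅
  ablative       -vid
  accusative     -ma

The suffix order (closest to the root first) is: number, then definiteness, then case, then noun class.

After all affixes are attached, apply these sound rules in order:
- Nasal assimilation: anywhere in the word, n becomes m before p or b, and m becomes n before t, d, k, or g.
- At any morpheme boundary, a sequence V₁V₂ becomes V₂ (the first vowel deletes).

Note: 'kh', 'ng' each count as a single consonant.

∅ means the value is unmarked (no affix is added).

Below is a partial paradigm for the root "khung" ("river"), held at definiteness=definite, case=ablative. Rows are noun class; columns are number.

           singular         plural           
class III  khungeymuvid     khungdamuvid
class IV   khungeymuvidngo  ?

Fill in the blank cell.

khungdamuvidngo

Attach number plural -da → khungda.
Attach definiteness definite -mu → khungdamu.
Attach case ablative -vid → khungdamuvid.
Attach noun class class IV -ngo (after consonant 'd') → khungdamuvidngo.
Nasal assimilation: no change.
Vowel deletion: no change.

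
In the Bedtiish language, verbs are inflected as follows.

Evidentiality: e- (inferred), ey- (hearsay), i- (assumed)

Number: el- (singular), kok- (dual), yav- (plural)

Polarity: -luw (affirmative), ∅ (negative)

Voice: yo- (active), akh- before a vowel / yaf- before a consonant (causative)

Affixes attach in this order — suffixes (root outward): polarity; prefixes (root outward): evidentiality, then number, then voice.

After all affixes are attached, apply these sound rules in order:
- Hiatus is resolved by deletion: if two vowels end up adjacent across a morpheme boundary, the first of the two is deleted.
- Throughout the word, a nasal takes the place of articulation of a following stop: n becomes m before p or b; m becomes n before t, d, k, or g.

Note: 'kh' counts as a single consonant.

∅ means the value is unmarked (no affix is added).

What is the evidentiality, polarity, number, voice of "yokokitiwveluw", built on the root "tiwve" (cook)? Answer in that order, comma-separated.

Segment: yo-kok-i-tiwve-luw.
evidentiality: i- → assumed.
polarity: -luw → affirmative.
number: kok- → dual.
voice: yo- → active.

assumed, affirmative, dual, active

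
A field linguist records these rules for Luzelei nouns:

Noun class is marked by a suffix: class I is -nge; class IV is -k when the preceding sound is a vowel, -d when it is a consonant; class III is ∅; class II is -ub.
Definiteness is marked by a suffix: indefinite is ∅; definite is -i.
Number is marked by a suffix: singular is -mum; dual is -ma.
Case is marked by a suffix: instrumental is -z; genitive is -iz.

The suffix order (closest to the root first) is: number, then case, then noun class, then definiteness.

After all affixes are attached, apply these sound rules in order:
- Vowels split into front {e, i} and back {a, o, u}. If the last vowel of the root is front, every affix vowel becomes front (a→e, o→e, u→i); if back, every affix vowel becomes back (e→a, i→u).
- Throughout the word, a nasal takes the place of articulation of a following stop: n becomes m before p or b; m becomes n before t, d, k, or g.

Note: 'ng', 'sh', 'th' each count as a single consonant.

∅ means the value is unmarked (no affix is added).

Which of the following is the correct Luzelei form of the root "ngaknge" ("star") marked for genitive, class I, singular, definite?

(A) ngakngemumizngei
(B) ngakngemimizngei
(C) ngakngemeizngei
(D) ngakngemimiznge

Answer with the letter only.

B

Attach number singular -mum → ngakngemum.
Attach case genitive -iz → ngakngemumiz.
Attach noun class class I -nge → ngakngemumiznge.
Attach definiteness definite -i → ngakngemumizngei.
Apply vowel harmony: ngakngemumizngei → ngakngemimizngei.
Nasal assimilation: no change.
So the correct form is ngakngemimizngei, option (B).
(D) ngakngemimiznge is wrong: it uses indefinite instead of definite for definiteness.
(A) ngakngemumizngei is wrong: it fails to apply the sound rule(s).
(C) ngakngemeizngei is wrong: it uses dual instead of singular for number.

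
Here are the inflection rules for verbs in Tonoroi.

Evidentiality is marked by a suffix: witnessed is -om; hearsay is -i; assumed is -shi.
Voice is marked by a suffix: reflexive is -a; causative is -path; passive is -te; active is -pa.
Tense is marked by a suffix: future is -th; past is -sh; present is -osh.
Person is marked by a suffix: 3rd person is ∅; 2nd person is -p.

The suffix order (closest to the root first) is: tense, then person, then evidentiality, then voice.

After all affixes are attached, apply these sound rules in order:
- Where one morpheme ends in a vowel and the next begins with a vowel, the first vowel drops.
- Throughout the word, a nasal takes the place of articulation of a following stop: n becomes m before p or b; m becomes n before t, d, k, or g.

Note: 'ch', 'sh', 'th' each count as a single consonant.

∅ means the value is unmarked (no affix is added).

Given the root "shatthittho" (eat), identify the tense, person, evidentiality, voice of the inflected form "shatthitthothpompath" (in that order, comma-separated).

future, 2nd person, witnessed, causative

Segment: shatthittho-th-p-om-path.
tense: -th → future.
person: -p → 2nd person.
evidentiality: -om → witnessed.
voice: -path → causative.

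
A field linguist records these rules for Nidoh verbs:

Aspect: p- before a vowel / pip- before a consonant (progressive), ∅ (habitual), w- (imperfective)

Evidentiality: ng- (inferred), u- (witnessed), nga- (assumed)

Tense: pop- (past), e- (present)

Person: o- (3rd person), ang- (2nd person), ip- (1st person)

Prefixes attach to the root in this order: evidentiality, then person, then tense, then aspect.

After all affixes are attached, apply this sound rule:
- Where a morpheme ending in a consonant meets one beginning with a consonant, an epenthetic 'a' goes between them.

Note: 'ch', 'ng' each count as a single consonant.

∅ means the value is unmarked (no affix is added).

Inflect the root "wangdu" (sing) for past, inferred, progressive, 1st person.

Attach evidentiality inferred ng- → ngwangdu.
Attach person 1st person ip- → ipngwangdu.
Attach tense past pop- → popipngwangdu.
Attach aspect progressive pip- (before consonant 'p') → pippopipngwangdu.
Apply epenthesis: pippopipngwangdu → pipapopipangawangdu.

pipapopipangawangdu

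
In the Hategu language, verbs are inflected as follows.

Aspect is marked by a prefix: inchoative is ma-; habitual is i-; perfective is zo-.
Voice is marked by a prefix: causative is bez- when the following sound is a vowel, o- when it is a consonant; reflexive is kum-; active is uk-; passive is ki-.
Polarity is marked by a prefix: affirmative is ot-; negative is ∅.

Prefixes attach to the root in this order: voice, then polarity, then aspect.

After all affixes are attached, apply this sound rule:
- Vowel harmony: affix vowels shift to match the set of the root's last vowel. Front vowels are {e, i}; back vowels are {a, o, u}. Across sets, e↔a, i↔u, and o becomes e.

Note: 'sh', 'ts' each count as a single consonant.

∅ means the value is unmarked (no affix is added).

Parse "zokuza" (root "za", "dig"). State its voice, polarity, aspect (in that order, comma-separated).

passive, negative, perfective

Segment: zo-ki-za.
voice: ki- → passive.
polarity: ∅ → negative.
aspect: zo- → perfective.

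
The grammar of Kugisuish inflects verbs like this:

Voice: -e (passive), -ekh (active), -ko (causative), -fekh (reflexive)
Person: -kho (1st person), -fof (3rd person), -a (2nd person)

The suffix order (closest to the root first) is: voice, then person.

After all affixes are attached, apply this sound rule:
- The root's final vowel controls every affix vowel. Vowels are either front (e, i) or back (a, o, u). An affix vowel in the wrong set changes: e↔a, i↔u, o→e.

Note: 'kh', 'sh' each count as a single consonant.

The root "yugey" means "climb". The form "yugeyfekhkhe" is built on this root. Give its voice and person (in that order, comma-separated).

reflexive, 1st person

Segment: yugey-fekh-kho.
voice: -fekh → reflexive.
person: -kho → 1st person.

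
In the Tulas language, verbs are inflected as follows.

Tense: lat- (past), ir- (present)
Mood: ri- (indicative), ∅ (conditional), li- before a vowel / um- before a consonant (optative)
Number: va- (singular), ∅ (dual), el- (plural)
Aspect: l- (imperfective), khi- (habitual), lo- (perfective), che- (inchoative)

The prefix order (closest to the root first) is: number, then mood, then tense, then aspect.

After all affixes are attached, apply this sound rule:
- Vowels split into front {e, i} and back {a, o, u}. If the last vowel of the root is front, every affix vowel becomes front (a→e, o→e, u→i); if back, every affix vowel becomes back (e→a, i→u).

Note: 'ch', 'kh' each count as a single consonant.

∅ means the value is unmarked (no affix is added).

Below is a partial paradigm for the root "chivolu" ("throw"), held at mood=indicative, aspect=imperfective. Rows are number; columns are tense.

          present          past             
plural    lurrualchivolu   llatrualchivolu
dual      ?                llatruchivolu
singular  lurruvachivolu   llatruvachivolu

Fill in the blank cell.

lurruchivolu

number = dual: zero marking, form stays chivolu.
Attach mood indicative ri- → richivolu.
Attach tense present ir- → irrichivolu.
Attach aspect imperfective l- → lirrichivolu.
Apply vowel harmony: lirrichivolu → lurruchivolu.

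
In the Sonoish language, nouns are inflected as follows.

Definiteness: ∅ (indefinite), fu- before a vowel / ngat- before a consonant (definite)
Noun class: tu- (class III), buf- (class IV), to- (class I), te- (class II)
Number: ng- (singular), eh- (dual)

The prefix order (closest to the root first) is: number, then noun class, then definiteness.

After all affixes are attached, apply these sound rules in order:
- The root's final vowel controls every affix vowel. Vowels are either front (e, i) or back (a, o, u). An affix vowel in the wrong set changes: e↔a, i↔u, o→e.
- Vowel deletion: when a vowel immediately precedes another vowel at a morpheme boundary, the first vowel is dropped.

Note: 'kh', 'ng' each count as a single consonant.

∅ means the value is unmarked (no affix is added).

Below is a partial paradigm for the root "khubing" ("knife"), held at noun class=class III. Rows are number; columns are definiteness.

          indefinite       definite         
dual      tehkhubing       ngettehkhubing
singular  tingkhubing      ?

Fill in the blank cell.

Attach number singular ng- → ngkhubing.
Attach noun class class III tu- → tungkhubing.
Attach definiteness definite ngat- (before consonant 't') → ngattungkhubing.
Apply vowel harmony: ngattungkhubing → ngettingkhubing.
Vowel deletion: no change.

ngettingkhubing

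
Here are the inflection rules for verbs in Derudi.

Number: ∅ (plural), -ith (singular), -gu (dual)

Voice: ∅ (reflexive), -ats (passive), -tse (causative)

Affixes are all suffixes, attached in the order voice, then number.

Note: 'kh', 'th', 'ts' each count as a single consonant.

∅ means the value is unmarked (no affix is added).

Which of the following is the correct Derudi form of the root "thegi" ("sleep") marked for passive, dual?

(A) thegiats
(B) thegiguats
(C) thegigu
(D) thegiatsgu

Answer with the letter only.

Attach voice passive -ats → thegiats.
Attach number dual -gu → thegiatsgu.
So the correct form is thegiatsgu, option (D).
(C) thegigu is wrong: it uses reflexive instead of passive for voice.
(B) thegiguats is wrong: it has the affixes in the wrong order.
(A) thegiats is wrong: it uses plural instead of dual for number.

D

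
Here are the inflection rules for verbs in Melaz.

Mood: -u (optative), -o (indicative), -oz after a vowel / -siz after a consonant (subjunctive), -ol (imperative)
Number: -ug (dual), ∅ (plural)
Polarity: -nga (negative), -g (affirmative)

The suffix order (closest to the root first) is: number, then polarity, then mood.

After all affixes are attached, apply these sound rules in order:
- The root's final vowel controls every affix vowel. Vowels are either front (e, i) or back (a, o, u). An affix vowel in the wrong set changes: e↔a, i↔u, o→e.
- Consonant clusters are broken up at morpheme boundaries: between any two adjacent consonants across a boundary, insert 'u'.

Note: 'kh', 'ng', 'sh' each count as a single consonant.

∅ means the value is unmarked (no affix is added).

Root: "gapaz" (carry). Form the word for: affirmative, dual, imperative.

Attach number dual -ug → gapazug.
Attach polarity affirmative -g → gapazugg.
Attach mood imperative -ol → gapazuggol.
Vowel harmony: no change.
Apply epenthesis: gapazuggol → gapazugugol.

gapazugugol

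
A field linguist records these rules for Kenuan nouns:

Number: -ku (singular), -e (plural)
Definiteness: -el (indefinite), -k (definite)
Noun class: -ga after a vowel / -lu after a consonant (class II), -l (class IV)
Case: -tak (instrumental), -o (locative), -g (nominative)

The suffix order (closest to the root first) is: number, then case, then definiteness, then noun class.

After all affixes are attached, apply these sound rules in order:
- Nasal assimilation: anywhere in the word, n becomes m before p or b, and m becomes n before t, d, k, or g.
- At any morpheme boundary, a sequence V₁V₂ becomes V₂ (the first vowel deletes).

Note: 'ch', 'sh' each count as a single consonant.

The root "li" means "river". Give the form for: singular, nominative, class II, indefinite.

Attach number singular -ku → liku.
Attach case nominative -g → likug.
Attach definiteness indefinite -el → likugel.
Attach noun class class II -lu (after consonant 'l') → likugellu.
Nasal assimilation: no change.
Vowel deletion: no change.

likugellu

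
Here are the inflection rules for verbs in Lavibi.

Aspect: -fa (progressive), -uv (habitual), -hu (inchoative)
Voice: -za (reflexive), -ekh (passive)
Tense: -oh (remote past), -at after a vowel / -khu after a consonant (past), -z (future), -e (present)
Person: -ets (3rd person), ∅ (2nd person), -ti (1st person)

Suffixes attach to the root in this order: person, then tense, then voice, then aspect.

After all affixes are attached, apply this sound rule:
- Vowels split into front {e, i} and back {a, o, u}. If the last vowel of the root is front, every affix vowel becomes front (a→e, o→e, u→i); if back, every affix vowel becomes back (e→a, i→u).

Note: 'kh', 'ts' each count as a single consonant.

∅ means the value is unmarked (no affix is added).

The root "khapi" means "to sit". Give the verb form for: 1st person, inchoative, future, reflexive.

khapitizzehi

Attach person 1st person -ti → khapiti.
Attach tense future -z → khapitiz.
Attach voice reflexive -za → khapitizza.
Attach aspect inchoative -hu → khapitizzahu.
Apply vowel harmony: khapitizzahu → khapitizzehi.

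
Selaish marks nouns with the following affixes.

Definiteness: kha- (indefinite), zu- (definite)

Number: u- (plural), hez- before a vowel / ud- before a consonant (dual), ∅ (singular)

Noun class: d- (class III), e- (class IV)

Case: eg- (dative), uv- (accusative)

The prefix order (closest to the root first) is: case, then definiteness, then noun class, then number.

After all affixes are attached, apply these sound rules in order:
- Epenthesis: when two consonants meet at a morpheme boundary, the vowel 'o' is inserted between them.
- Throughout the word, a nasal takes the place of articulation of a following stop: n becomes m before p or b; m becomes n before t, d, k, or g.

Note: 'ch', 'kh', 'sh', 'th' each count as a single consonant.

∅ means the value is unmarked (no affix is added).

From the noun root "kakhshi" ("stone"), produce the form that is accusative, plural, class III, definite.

Attach case accusative uv- → uvkakhshi.
Attach definiteness definite zu- → zuuvkakhshi.
Attach noun class class III d- → dzuuvkakhshi.
Attach number plural u- → udzuuvkakhshi.
Apply epenthesis: udzuuvkakhshi → udozuuvokakhshi.
Nasal assimilation: no change.

udozuuvokakhshi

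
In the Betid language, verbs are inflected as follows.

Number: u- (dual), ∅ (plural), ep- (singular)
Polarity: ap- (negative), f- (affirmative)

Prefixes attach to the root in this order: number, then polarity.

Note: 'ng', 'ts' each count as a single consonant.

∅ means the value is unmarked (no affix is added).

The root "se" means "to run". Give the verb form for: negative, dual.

Attach number dual u- → use.
Attach polarity negative ap- → apuse.

apuse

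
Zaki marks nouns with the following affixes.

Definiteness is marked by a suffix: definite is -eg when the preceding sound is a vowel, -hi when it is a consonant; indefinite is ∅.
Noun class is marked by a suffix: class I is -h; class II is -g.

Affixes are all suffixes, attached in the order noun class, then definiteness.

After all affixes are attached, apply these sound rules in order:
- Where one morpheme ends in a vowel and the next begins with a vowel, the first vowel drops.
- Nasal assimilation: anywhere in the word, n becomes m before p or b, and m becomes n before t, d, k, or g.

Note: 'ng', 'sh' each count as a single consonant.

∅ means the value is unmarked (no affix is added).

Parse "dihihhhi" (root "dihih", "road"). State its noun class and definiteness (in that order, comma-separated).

Segment: dihih-h-hi.
noun class: -h → class I.
definiteness: -eg/hi → definite.

class I, definite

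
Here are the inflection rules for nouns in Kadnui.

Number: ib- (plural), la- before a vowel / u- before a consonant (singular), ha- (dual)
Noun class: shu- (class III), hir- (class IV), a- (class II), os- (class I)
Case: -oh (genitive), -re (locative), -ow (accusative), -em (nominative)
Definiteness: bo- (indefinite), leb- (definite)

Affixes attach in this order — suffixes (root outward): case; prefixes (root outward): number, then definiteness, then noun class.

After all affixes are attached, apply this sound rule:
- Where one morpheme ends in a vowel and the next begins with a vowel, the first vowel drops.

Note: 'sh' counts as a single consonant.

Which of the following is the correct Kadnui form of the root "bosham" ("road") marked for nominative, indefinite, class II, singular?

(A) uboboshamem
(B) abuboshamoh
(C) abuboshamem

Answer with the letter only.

C

Attach number singular u- (before consonant 'b') → ubosham.
Attach definiteness indefinite bo- → boubosham.
Attach noun class class II a- → aboubosham.
Attach case nominative -em → abouboshamem.
Apply vowel deletion: abouboshamem → abuboshamem.
So the correct form is abuboshamem, option (C).
(B) abuboshamoh is wrong: it uses genitive instead of nominative for case.
(A) uboboshamem is wrong: it has the affixes in the wrong order.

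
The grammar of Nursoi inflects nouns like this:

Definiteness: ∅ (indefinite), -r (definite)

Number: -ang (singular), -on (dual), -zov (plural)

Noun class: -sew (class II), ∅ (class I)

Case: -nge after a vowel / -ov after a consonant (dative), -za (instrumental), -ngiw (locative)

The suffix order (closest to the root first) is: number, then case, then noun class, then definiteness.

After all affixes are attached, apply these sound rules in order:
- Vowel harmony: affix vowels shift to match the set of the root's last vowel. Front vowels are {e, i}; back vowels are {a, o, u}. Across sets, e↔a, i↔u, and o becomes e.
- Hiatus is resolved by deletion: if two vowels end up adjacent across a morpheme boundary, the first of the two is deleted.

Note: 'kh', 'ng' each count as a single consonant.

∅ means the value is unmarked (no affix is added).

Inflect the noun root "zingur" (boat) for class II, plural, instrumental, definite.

zingurzovzasawr

Attach number plural -zov → zingurzov.
Attach case instrumental -za → zingurzovza.
Attach noun class class II -sew → zingurzovzasew.
Attach definiteness definite -r → zingurzovzasewr.
Apply vowel harmony: zingurzovzasewr → zingurzovzasawr.
Vowel deletion: no change.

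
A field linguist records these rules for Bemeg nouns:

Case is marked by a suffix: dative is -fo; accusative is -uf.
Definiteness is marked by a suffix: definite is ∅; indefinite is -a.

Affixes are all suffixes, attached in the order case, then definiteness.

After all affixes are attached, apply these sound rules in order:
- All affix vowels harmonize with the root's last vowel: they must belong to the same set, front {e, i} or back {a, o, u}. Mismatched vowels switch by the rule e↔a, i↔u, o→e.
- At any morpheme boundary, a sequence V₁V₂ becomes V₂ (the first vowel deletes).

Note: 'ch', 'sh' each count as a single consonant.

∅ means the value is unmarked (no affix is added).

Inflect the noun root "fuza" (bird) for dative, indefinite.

Attach case dative -fo → fuzafo.
Attach definiteness indefinite -a → fuzafoa.
Vowel harmony: no change.
Apply vowel deletion: fuzafoa → fuzafa.

fuzafa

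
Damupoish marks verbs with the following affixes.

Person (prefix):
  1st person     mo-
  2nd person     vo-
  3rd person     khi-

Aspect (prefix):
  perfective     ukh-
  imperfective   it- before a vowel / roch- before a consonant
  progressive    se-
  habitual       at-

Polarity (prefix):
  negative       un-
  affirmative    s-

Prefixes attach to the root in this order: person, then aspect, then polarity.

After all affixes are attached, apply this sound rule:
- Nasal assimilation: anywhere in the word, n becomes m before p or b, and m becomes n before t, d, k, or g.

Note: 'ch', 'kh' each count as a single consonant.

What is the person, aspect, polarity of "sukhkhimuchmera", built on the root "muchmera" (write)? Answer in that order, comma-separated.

Segment: s-ukh-khi-muchmera.
person: khi- → 3rd person.
aspect: ukh- → perfective.
polarity: s- → affirmative.

3rd person, perfective, affirmative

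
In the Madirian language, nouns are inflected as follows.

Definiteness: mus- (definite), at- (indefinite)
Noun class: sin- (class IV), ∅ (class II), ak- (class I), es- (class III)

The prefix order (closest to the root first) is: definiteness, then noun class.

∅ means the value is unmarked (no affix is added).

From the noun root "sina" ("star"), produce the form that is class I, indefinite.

akatsina

Attach definiteness indefinite at- → atsina.
Attach noun class class I ak- → akatsina.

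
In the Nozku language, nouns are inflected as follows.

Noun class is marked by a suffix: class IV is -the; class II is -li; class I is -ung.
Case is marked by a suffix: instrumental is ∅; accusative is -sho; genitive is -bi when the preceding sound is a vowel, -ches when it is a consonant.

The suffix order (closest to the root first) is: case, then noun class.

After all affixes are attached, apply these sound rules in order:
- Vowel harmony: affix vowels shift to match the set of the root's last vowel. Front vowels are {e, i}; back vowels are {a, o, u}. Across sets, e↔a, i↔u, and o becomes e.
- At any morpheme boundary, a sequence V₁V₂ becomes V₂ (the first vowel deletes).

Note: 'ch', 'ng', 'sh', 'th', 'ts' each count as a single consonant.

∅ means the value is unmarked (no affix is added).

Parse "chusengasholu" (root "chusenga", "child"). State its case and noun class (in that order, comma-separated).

accusative, class II

Segment: chusenga-sho-li.
case: -sho → accusative.
noun class: -li → class II.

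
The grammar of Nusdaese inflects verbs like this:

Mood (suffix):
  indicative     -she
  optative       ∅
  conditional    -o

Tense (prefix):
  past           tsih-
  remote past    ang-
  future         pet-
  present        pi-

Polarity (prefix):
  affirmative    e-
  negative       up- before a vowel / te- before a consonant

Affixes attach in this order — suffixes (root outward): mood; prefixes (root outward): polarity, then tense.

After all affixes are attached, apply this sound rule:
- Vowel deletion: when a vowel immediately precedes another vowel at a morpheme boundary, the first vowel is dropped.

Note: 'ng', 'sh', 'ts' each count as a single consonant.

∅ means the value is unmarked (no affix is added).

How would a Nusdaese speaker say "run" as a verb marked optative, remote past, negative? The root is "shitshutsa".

angteshitshutsa

mood = optative: zero marking, form stays shitshutsa.
Attach polarity negative te- (before consonant 'sh') → teshitshutsa.
Attach tense remote past ang- → angteshitshutsa.
Vowel deletion: no change.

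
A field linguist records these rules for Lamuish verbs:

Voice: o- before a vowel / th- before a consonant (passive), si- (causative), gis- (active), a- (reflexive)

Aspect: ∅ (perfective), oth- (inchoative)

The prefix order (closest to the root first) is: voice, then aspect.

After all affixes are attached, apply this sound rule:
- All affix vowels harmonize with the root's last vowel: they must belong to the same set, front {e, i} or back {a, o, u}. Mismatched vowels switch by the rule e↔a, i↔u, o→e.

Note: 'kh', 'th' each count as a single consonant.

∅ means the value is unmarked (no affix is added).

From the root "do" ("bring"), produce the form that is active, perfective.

Attach voice active gis- → gisdo.
aspect = perfective: zero marking, form stays gisdo.
Apply vowel harmony: gisdo → gusdo.

gusdo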